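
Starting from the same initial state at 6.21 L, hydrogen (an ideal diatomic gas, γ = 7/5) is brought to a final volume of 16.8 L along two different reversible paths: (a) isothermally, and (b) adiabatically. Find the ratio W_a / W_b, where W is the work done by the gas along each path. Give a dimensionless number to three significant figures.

Path (a) isothermal: W = P₁V₁ ln(V₂/V₁) → W_a/(P₁V₁) = 0.9952.
Path (b) adiabatic: W = P₁V₁(1 − (V₁/V₂)^(γ−1))/(γ−1) → W_b/(P₁V₁) = 0.821.
W_a / W_b = 0.9952 / 0.821 = 1.212.

W_a / W_b ≈ 1.21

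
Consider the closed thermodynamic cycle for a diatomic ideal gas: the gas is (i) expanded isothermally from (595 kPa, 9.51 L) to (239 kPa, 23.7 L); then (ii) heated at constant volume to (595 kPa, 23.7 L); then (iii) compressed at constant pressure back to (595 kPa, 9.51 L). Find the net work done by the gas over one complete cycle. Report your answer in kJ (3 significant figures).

Leg (i): W = PᵢVᵢ ln(V_f/Vᵢ) = (5658) ln(23.7/9.51) = 5167 J.
Leg (ii): W = 0.
Leg (iii): W = PΔV = (595)(9.51 − 23.7) = -8443 J.
W_net = 5167 − 8443 = -3276 J.

W_net ≈ -3.28 kJ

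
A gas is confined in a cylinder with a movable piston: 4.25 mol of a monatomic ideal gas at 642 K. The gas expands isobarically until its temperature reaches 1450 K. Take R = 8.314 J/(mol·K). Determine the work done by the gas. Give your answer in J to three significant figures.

Isobaric: W = P ΔV = nR ΔT.
W = (4.25)(8.314)(1450 − 642) = 28550 J.

W ≈ 28600 J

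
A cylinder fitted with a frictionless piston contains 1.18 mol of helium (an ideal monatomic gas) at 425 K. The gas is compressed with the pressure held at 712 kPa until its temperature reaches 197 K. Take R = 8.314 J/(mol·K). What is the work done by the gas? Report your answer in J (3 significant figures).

Isobaric: W = P ΔV = nR ΔT.
W = (1.18)(8.314)(197 − 425) = -2237 J.

W ≈ -2240 J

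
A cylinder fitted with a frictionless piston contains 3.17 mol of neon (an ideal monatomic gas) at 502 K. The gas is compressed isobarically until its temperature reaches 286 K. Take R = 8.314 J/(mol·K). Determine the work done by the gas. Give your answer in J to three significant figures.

W ≈ -5690 J

Isobaric: W = P ΔV = nR ΔT.
W = (3.17)(8.314)(286 − 502) = -5693 J.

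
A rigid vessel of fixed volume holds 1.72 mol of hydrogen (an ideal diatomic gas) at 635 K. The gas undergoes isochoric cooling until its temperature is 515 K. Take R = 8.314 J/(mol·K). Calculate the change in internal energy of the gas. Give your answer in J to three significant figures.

Constant volume ⇒ W = 0, so Q = ΔU = nCᵥΔT with Cᵥ = 5R/2 = 20.79 J/(mol·K).
ΔU = (1.72)(20.79)(515 − 635) = -4290 J.

ΔU ≈ -4290 J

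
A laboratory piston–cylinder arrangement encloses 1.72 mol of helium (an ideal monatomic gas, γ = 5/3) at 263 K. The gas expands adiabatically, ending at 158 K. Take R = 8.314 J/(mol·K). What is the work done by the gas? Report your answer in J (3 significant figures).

Adiabatic ⇒ Q = 0, so W_by = −ΔU = nCᵥ(T₁ − T₂).
Cᵥ = 3R/2 = 12.47 J/(mol·K).
W = (1.72)(12.47)(263 − 158) = 2252 J.

W ≈ 2250 J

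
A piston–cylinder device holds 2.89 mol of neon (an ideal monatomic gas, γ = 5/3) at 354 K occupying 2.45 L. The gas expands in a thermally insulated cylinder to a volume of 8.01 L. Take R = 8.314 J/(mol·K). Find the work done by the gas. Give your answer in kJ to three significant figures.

Adiabatic: TV^(γ−1) = const with γ = 5/3.
T₂ = T₁ (V₁/V₂)^(γ−1) = 354 × (2.45/8.01)^0.667 = 354 × 0.454 = 160.7 K.
W_by = nCᵥ(T₁ − T₂) = (2.89)(12.47)(354 − 160.7) = 6967 J.

W ≈ 6.97 kJ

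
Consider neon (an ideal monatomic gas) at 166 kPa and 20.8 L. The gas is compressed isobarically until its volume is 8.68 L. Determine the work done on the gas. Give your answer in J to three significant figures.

Isobaric: W = P ΔV.
W = (166 kPa)(8.68 − 20.8 L) = (166)(-12.12) = -2012 J.
Work on gas = −W_by = 2012 J.

W ≈ 2010 J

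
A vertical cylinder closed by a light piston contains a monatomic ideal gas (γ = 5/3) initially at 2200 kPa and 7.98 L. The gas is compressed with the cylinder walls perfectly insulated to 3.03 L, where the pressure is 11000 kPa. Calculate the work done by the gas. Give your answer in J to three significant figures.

W ≈ -23700 J

Adiabatic: W = (P₁V₁ − P₂V₂)/(γ − 1) with γ = 5/3.
P₁V₁ = 17556 J, P₂V₂ = 33330 J.
W = (17556 − 33330) / 0.6667 = -23661 J.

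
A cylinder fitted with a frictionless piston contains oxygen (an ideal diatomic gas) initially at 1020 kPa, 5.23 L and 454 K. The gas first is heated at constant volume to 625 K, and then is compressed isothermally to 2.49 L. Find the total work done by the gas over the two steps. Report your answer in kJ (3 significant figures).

Step 1 (isochoric): W = 0 (constant volume).
After step 1: P = 1404 kPa (V unchanged).
Step 2 (isothermal): W = P₁V₁ ln(V₂/V₁) = (7344) ln(2.49/5.23) = -5450 J.
W_total = 0 − 5450 = -5450 J.

W_total ≈ -5.45 kJ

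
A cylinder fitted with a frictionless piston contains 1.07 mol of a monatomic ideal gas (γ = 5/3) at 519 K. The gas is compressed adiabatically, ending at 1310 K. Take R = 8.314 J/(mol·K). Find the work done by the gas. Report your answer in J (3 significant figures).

W ≈ -10600 J

Adiabatic ⇒ Q = 0, so W_by = −ΔU = nCᵥ(T₁ − T₂).
Cᵥ = 3R/2 = 12.47 J/(mol·K).
W = (1.07)(12.47)(519 − 1310) = -10555 J.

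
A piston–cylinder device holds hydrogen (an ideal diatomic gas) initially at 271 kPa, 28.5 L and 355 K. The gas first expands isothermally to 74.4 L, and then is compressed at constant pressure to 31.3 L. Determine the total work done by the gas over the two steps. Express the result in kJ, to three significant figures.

Step 1 (isothermal): W = P₁V₁ ln(V₂/V₁) = (7724) ln(74.4/28.5) = 7411 J.
After step 1: P = 103.8 kPa, V = 74.4 L, T = 355 K.
Step 2 (isobaric): W = PΔV = (103.8 kPa)(31.3 − 74.4 L) = -4474 J.
W_total = 7411 − 4474 = 2937 J.

W_total ≈ 2.94 kJ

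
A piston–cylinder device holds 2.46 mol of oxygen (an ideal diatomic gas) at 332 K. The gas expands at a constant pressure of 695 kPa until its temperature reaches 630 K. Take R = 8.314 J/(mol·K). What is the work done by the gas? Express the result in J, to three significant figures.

Isobaric: W = P ΔV = nR ΔT.
W = (2.46)(8.314)(630 − 332) = 6095 J.

W ≈ 6090 J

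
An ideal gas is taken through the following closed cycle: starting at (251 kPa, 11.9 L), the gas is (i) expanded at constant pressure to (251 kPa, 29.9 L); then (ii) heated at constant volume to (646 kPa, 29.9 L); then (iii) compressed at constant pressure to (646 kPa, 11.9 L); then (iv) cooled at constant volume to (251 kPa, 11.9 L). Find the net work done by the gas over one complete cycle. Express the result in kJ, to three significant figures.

Constant-volume legs do no work.
W(i) = (251)(29.9 − 11.9) = 4518 J; W(iii) = (646)(11.9 − 29.9) = -11628 J.
W_net = 4518 − 11628 = -7110 J (the counter-clockwise enclosed area).

W_net ≈ -7.11 kJ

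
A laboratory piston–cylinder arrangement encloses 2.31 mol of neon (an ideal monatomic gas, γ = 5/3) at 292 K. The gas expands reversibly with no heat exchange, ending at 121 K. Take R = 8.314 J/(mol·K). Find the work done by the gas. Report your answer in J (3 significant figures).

Adiabatic ⇒ Q = 0, so W_by = −ΔU = nCᵥ(T₁ − T₂).
Cᵥ = 3R/2 = 12.47 J/(mol·K).
W = (2.31)(12.47)(292 − 121) = 4926 J.

W ≈ 4930 J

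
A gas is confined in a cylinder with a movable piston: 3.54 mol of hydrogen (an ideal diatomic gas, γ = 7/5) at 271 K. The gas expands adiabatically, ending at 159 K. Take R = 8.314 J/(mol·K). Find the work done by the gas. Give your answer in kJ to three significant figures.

Adiabatic ⇒ Q = 0, so W_by = −ΔU = nCᵥ(T₁ − T₂).
Cᵥ = 5R/2 = 20.79 J/(mol·K).
W = (3.54)(20.79)(271 − 159) = 8241 J.

W ≈ 8.24 kJ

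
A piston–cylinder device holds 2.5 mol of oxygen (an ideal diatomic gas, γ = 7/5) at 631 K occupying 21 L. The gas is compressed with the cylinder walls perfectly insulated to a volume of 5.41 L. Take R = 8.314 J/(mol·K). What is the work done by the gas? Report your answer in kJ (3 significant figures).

W ≈ -23.6 kJ

Adiabatic: TV^(γ−1) = const with γ = 7/5.
T₂ = T₁ (V₁/V₂)^(γ−1) = 631 × (21/5.41)^0.4 = 631 × 1.72 = 1086 K.
W_by = nCᵥ(T₁ − T₂) = (2.5)(20.79)(631 − 1086) = -23618 J.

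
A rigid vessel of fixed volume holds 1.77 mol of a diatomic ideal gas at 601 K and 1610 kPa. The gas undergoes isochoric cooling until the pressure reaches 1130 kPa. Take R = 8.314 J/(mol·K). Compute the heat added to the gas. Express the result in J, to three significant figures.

Constant volume ⇒ W = 0, so Q = ΔU = nCᵥΔT with Cᵥ = 5R/2 = 20.79 J/(mol·K).
At constant V, T₂/T₁ = P₂/P₁ ⇒ ΔT = T₁(P₂/P₁ − 1) = 601·(1130/1610 − 1) = -179.2 K.
ΔU = (1.77)(20.79)(-179.2) = -6592 J.

Q ≈ -6590 J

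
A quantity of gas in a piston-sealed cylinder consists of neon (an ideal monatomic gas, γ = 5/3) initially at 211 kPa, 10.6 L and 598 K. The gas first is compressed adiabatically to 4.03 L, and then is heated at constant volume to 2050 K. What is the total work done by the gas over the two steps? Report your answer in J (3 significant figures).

Step 1 (adiabatic): W = (P₁V₁ − P₂V₂)/(γ−1) = (2237 − 4262)/0.667 = -3038 J.
Step 2 (isochoric): W = 0 (constant volume).
W_total = -3038 + 0 = -3038 J.

W_total ≈ -3040 J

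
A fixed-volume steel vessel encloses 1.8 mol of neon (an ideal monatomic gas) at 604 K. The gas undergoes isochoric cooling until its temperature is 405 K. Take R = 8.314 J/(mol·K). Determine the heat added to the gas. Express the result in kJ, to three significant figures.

Constant volume ⇒ W = 0, so Q = ΔU = nCᵥΔT with Cᵥ = 3R/2 = 12.47 J/(mol·K).
ΔU = (1.8)(12.47)(405 − 604) = -4467 J.

Q ≈ -4.47 kJ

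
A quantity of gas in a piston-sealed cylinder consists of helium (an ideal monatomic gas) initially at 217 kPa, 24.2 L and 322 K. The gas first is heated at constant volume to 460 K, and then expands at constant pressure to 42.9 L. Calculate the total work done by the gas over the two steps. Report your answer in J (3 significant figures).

W_total ≈ 5800 J

Step 1 (isochoric): W = 0 (constant volume).
After step 1: P = 310 kPa (V unchanged).
Step 2 (isobaric): W = PΔV = (310 kPa)(42.9 − 24.2 L) = 5797 J.
W_total = 0 + 5797 = 5797 J.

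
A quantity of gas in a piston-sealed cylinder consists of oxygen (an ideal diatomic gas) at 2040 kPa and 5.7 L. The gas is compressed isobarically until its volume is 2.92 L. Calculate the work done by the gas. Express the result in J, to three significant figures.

Isobaric: W = P ΔV.
W = (2040 kPa)(2.92 − 5.7 L) = (2040)(-2.78) = -5671 J.

W ≈ -5670 J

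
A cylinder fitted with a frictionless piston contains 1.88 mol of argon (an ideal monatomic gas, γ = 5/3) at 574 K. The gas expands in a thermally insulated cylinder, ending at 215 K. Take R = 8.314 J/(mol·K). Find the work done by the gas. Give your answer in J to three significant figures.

W ≈ 8420 J

Adiabatic ⇒ Q = 0, so W_by = −ΔU = nCᵥ(T₁ − T₂).
Cᵥ = 3R/2 = 12.47 J/(mol·K).
W = (1.88)(12.47)(574 − 215) = 8417 J.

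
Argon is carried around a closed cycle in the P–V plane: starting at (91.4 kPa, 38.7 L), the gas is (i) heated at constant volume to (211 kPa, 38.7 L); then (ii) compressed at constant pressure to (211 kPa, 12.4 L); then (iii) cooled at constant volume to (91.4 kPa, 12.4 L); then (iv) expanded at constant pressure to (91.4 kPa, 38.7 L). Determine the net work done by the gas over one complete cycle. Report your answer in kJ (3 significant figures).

Constant-volume legs do no work.
W(ii) = (211)(12.4 − 38.7) = -5549 J; W(iv) = (91.4)(38.7 − 12.4) = 2404 J.
W_net = -5549 + 2404 = -3145 J (the counter-clockwise enclosed area).

W_net ≈ -3.15 kJ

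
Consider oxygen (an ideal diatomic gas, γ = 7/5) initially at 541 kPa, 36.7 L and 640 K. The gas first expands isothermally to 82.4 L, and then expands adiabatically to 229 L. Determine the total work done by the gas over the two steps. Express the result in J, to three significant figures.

Step 1 (isothermal): W = P₁V₁ ln(V₂/V₁) = (19855) ln(82.4/36.7) = 16059 J.
After step 1: P = 241 kPa, V = 82.4 L, T = 640 K.
Step 2 (adiabatic): W = (P₁V₁ − P₂V₂)/(γ−1) = (19855 − 13192)/0.4 = 16658 J.
W_total = 16059 + 16658 = 32716 J.

W_total ≈ 32700 J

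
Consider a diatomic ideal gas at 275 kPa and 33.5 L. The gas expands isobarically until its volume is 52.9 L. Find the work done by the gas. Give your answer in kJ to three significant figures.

W ≈ 5.34 kJ

Isobaric: W = P ΔV.
W = (275 kPa)(52.9 − 33.5 L) = (275)(19.4) = 5335 J.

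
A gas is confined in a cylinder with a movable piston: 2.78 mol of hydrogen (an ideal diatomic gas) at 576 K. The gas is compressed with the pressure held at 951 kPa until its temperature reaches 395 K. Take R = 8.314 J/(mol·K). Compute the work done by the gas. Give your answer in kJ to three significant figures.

Isobaric: W = P ΔV = nR ΔT.
W = (2.78)(8.314)(395 − 576) = -4183 J.

W ≈ -4.18 kJ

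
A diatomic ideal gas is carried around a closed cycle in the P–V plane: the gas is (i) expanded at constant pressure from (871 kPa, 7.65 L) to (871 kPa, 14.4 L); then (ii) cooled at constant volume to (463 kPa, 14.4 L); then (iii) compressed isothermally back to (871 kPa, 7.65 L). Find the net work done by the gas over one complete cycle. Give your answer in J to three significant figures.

W_net ≈ 1660 J

Leg (i): W = PΔV = (871)(14.4 − 7.65) = 5879 J.
Leg (ii): W = 0.
Leg (iii): W = PᵢVᵢ ln(V_f/Vᵢ) = (6667) ln(7.65/14.4) = -4217 J.
W_net = 5879 − 4217 = 1662 J.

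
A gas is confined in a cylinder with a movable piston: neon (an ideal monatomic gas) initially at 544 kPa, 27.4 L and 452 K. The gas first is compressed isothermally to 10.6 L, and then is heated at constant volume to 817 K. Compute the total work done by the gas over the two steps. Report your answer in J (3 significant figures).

Step 1 (isothermal): W = P₁V₁ ln(V₂/V₁) = (14906) ln(10.6/27.4) = -14156 J.
Step 2 (isochoric): W = 0 (constant volume).
W_total = -14156 + 0 = -14156 J.

W_total ≈ -14200 J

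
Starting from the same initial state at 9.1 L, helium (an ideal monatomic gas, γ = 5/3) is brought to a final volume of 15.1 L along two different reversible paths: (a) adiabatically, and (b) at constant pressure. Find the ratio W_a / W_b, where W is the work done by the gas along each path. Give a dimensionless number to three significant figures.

W_a / W_b ≈ 0.652

Path (a) adiabatic: W = P₁V₁(1 − (V₁/V₂)^(γ−1))/(γ−1) → W_a/(P₁V₁) = 0.4298.
Path (b) isobaric: W = P₁(V₂ − V₁) → W_b/(P₁V₁) = 0.6593.
W_a / W_b = 0.4298 / 0.6593 = 0.6519.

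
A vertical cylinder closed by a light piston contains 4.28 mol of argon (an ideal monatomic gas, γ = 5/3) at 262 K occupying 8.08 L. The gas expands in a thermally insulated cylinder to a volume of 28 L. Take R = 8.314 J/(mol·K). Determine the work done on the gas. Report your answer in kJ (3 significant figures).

W ≈ -7.88 kJ

Adiabatic: TV^(γ−1) = const with γ = 5/3.
T₂ = T₁ (V₁/V₂)^(γ−1) = 262 × (8.08/28)^0.667 = 262 × 0.4367 = 114.4 K.
W_by = nCᵥ(T₁ − T₂) = (4.28)(12.47)(262 − 114.4) = 7878 J.
Work on gas = −W_by = -7878 J.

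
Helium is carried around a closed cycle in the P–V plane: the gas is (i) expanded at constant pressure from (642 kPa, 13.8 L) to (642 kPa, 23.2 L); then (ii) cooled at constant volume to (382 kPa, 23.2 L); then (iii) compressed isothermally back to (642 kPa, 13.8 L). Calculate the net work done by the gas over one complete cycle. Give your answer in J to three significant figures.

Leg (i): W = PΔV = (642)(23.2 − 13.8) = 6035 J.
Leg (ii): W = 0.
Leg (iii): W = PᵢVᵢ ln(V_f/Vᵢ) = (8862) ln(13.8/23.2) = -4604 J.
W_net = 6035 − 4604 = 1431 J.

W_net ≈ 1430 J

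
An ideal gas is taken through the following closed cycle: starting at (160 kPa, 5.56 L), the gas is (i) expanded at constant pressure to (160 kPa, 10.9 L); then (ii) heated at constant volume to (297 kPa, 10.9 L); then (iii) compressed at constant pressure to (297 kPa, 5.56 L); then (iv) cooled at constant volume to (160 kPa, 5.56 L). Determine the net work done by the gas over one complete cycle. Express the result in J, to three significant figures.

W_net ≈ -732 J

Constant-volume legs do no work.
W(i) = (160)(10.9 − 5.56) = 854.4 J; W(iii) = (297)(5.56 − 10.9) = -1586 J.
W_net = 854.4 − 1586 = -731.6 J (the counter-clockwise enclosed area).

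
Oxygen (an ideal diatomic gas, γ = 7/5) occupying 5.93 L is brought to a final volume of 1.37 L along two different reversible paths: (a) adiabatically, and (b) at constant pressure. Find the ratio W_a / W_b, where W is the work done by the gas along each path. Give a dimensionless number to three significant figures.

Path (a) adiabatic: W = P₁V₁(1 − (V₁/V₂)^(γ−1))/(γ−1) → W_a/(P₁V₁) = -1.992.
Path (b) isobaric: W = P₁(V₂ − V₁) → W_b/(P₁V₁) = -0.769.
W_a / W_b = -1.992 / -0.769 = 2.591.

W_a / W_b ≈ 2.59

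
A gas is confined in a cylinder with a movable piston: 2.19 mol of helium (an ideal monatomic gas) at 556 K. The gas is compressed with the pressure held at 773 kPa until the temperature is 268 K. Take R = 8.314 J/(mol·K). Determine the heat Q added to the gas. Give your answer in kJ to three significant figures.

Isobaric: W = nRΔT = (2.19)(8.314)(-288) = -5244 J.
ΔU = nCᵥΔT with Cᵥ = 3R/2: ΔU = (2.19)(12.47)(-288) = -7866 J.
Q = ΔU + W = -7866 − 5244 = -13110 J.

Q ≈ -13.1 kJ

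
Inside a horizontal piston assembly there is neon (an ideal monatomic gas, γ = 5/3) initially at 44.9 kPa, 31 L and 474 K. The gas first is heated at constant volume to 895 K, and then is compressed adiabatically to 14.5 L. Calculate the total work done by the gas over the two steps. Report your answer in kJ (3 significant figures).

Step 1 (isochoric): W = 0 (constant volume).
After step 1: P = 84.78 kPa (V unchanged).
Step 2 (adiabatic): W = (P₁V₁ − P₂V₂)/(γ−1) = (2628 − 4362)/0.667 = -2600 J.
W_total = 0 − 2600 = -2600 J.

W_total ≈ -2.60 kJ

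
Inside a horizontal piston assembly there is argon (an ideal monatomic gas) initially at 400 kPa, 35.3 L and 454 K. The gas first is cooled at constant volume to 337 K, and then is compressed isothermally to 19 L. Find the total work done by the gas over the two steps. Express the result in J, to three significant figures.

Step 1 (isochoric): W = 0 (constant volume).
After step 1: P = 296.9 kPa (V unchanged).
Step 2 (isothermal): W = P₁V₁ ln(V₂/V₁) = (10481) ln(19/35.3) = -6492 J.
W_total = 0 − 6492 = -6492 J.

W_total ≈ -6490 J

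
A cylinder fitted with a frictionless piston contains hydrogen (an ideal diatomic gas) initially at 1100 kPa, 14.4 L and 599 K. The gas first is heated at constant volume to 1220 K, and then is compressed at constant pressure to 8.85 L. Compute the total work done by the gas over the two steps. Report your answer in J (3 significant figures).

Step 1 (isochoric): W = 0 (constant volume).
After step 1: P = 2240 kPa (V unchanged).
Step 2 (isobaric): W = PΔV = (2240 kPa)(8.85 − 14.4 L) = -12434 J.
W_total = 0 − 12434 = -12434 J.

W_total ≈ -12400 J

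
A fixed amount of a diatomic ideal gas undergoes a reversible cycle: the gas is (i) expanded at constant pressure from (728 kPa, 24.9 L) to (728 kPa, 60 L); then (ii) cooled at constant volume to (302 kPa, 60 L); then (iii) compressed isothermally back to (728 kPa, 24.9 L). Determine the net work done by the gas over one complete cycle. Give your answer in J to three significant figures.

W_net ≈ 9620 J

Leg (i): W = PΔV = (728)(60 − 24.9) = 25553 J.
Leg (ii): W = 0.
Leg (iii): W = PᵢVᵢ ln(V_f/Vᵢ) = (18120) ln(24.9/60) = -15936 J.
W_net = 25553 − 15936 = 9617 J.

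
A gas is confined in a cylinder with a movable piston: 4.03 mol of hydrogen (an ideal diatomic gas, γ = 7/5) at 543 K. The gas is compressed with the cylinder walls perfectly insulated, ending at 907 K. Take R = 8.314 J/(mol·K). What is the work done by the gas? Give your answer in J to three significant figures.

Adiabatic ⇒ Q = 0, so W_by = −ΔU = nCᵥ(T₁ − T₂).
Cᵥ = 5R/2 = 20.79 J/(mol·K).
W = (4.03)(20.79)(543 − 907) = -30490 J.

W ≈ -30500 J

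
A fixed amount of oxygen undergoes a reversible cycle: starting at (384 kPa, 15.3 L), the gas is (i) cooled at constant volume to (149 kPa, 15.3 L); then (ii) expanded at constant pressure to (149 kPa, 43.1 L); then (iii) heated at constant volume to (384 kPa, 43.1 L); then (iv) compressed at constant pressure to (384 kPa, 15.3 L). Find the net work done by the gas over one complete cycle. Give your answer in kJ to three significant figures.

W_net ≈ -6.53 kJ

Constant-volume legs do no work.
W(ii) = (149)(43.1 − 15.3) = 4142 J; W(iv) = (384)(15.3 − 43.1) = -10675 J.
W_net = 4142 − 10675 = -6533 J (the counter-clockwise enclosed area).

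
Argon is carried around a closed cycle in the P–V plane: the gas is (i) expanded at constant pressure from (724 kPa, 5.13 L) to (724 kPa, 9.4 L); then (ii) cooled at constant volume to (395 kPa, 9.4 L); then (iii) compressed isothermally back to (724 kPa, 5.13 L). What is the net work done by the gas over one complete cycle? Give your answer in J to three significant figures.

W_net ≈ 843 J

Leg (i): W = PΔV = (724)(9.4 − 5.13) = 3091 J.
Leg (ii): W = 0.
Leg (iii): W = PᵢVᵢ ln(V_f/Vᵢ) = (3713) ln(5.13/9.4) = -2249 J.
W_net = 3091 − 2249 = 842.9 J.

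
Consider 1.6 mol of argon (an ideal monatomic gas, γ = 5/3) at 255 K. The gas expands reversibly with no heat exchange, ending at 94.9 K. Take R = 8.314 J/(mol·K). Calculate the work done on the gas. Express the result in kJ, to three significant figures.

W ≈ -3.19 kJ

Adiabatic ⇒ Q = 0, so W_by = −ΔU = nCᵥ(T₁ − T₂).
Cᵥ = 3R/2 = 12.47 J/(mol·K).
W = (1.6)(12.47)(255 − 94.9) = 3195 J.
Work on gas = −W_by = -3195 J.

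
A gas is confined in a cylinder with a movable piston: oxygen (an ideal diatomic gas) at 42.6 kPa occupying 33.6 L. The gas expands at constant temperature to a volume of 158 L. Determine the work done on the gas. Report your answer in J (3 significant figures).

Isothermal: W = nRT ln(V₂/V₁) = P₁V₁ ln(V₂/V₁).
P₁V₁ = (42.6 kPa)(33.6 L) = 1431 J.
W = 1431 × ln(158/33.6) = 1431 × 1.548
W_by_gas = 2216 J; work on gas = −W_by = -2216 J.

W ≈ -2220 J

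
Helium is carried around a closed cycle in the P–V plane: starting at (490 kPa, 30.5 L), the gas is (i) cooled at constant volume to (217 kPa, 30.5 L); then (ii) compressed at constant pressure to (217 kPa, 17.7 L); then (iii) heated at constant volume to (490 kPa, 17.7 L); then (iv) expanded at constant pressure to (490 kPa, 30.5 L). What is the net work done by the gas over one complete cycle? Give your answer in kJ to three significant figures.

W_net ≈ 3.49 kJ

Constant-volume legs do no work.
W(ii) = (217)(17.7 − 30.5) = -2778 J; W(iv) = (490)(30.5 − 17.7) = 6272 J.
W_net = -2778 + 6272 = 3494 J (the clockwise enclosed area).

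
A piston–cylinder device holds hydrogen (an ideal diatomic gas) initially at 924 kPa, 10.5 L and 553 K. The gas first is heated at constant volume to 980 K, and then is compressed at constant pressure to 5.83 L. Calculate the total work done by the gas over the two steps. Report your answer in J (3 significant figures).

W_total ≈ -7650 J

Step 1 (isochoric): W = 0 (constant volume).
After step 1: P = 1637 kPa (V unchanged).
Step 2 (isobaric): W = PΔV = (1637 kPa)(5.83 − 10.5 L) = -7647 J.
W_total = 0 − 7647 = -7647 J.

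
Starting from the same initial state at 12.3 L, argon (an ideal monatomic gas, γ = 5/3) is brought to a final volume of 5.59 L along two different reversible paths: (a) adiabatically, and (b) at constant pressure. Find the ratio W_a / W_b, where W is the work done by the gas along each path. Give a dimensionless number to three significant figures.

Path (a) adiabatic: W = P₁V₁(1 − (V₁/V₂)^(γ−1))/(γ−1) → W_a/(P₁V₁) = -1.038.
Path (b) isobaric: W = P₁(V₂ − V₁) → W_b/(P₁V₁) = -0.5455.
W_a / W_b = -1.038 / -0.5455 = 1.902.

W_a / W_b ≈ 1.90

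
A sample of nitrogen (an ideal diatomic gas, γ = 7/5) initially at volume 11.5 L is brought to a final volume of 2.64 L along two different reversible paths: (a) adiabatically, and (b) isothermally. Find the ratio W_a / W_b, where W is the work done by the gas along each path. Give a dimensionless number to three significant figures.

W_a / W_b ≈ 1.36

Path (a) adiabatic: W = P₁V₁(1 − (V₁/V₂)^(γ−1))/(γ−1) → W_a/(P₁V₁) = -2.004.
Path (b) isothermal: W = P₁V₁ ln(V₂/V₁) → W_b/(P₁V₁) = -1.472.
W_a / W_b = -2.004 / -1.472 = 1.362.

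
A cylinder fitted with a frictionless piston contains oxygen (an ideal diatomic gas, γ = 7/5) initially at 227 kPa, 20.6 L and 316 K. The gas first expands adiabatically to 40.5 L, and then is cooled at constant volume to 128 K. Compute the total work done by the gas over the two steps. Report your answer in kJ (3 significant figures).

Step 1 (adiabatic): W = (P₁V₁ − P₂V₂)/(γ−1) = (4676 − 3568)/0.4 = 2770 J.
Step 2 (isochoric): W = 0 (constant volume).
W_total = 2770 + 0 = 2770 J.

W_total ≈ 2.77 kJ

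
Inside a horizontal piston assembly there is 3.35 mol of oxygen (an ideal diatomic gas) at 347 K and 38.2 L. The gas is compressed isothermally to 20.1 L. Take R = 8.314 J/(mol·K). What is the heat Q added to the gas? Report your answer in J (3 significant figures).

Q ≈ -6210 J

Isothermal ⇒ ΔU = 0, so Q = W = nRT ln(V₂/V₁).
Q = (3.35)(8.314)(347) ln(20.1/38.2) = 9665 × -0.6421 = -6206 J.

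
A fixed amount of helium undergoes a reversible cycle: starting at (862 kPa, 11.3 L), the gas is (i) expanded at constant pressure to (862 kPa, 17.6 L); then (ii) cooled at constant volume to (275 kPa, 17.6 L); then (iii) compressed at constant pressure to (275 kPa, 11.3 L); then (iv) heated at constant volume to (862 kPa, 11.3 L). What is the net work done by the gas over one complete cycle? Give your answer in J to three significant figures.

Constant-volume legs do no work.
W(i) = (862)(17.6 − 11.3) = 5431 J; W(iii) = (275)(11.3 − 17.6) = -1733 J.
W_net = 5431 − 1733 = 3698 J (the clockwise enclosed area).

W_net ≈ 3700 J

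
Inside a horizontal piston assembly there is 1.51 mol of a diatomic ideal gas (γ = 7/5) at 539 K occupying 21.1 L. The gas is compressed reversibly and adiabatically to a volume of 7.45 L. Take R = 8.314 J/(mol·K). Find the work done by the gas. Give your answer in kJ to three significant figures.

Adiabatic: TV^(γ−1) = const with γ = 7/5.
T₂ = T₁ (V₁/V₂)^(γ−1) = 539 × (21.1/7.45)^0.4 = 539 × 1.517 = 817.4 K.
W_by = nCᵥ(T₁ − T₂) = (1.51)(20.79)(539 − 817.4) = -8738 J.

W ≈ -8.74 kJ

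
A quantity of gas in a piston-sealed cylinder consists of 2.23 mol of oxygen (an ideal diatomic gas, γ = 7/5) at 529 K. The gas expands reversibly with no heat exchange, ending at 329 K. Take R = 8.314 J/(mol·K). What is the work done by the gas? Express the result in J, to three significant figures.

Adiabatic ⇒ Q = 0, so W_by = −ΔU = nCᵥ(T₁ − T₂).
Cᵥ = 5R/2 = 20.79 J/(mol·K).
W = (2.23)(20.79)(529 − 329) = 9270 J.

W ≈ 9270 J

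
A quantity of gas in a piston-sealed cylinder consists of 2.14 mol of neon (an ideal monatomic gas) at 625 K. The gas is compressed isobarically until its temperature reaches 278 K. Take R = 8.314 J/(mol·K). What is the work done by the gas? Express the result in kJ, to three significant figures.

W ≈ -6.17 kJ

Isobaric: W = P ΔV = nR ΔT.
W = (2.14)(8.314)(278 − 625) = -6174 J.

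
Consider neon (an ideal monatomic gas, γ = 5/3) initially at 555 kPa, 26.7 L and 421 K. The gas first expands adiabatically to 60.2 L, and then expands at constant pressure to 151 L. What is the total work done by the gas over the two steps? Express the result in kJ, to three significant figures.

W_total ≈ 22.3 kJ

Step 1 (adiabatic): W = (P₁V₁ − P₂V₂)/(γ−1) = (14818 − 8618)/0.667 = 9301 J.
After step 1: P = 143.2 kPa, V = 60.2 L, T = 244.8 K.
Step 2 (isobaric): W = PΔV = (143.2 kPa)(151 − 60.2 L) = 12999 J.
W_total = 9301 + 12999 = 22299 J.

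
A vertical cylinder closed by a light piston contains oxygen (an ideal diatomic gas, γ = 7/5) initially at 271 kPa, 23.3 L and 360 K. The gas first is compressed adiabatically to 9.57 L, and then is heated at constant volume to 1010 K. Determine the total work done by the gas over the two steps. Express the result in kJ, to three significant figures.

Step 1 (adiabatic): W = (P₁V₁ − P₂V₂)/(γ−1) = (6314 − 9014)/0.4 = -6748 J.
Step 2 (isochoric): W = 0 (constant volume).
W_total = -6748 + 0 = -6748 J.

W_total ≈ -6.75 kJ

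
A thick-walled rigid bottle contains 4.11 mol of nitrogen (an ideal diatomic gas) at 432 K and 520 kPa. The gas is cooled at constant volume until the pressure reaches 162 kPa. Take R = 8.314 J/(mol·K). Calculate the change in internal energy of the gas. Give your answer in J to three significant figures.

Constant volume ⇒ W = 0, so Q = ΔU = nCᵥΔT with Cᵥ = 5R/2 = 20.79 J/(mol·K).
At constant V, T₂/T₁ = P₂/P₁ ⇒ ΔT = T₁(P₂/P₁ − 1) = 432·(162/520 − 1) = -297.4 K.
ΔU = (4.11)(20.79)(-297.4) = -25407 J.

ΔU ≈ -25400 J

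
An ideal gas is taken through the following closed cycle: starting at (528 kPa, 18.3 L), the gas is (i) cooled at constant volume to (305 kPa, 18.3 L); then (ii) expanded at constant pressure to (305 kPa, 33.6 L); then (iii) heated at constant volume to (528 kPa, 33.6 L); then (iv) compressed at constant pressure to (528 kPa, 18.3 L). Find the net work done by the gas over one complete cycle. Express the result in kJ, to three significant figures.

W_net ≈ -3.41 kJ

Constant-volume legs do no work.
W(ii) = (305)(33.6 − 18.3) = 4666 J; W(iv) = (528)(18.3 − 33.6) = -8078 J.
W_net = 4666 − 8078 = -3412 J (the counter-clockwise enclosed area).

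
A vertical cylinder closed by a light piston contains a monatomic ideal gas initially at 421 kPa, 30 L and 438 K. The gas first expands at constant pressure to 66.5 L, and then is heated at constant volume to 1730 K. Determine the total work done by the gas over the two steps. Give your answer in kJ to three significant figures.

Step 1 (isobaric): W = PΔV = (421 kPa)(66.5 − 30 L) = 15366 J.
Step 2 (isochoric): W = 0 (constant volume).
W_total = 15366 + 0 = 15366 J.

W_total ≈ 15.4 kJ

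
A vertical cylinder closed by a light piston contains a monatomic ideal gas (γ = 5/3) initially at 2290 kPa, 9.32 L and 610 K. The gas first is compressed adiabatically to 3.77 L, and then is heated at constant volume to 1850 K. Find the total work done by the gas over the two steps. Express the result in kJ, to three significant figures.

Step 1 (adiabatic): W = (P₁V₁ − P₂V₂)/(γ−1) = (21343 − 39021)/0.667 = -26518 J.
Step 2 (isochoric): W = 0 (constant volume).
W_total = -26518 + 0 = -26518 J.

W_total ≈ -26.5 kJ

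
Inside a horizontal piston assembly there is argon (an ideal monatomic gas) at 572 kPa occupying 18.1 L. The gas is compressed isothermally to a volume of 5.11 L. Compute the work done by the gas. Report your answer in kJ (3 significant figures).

W ≈ -13.1 kJ

Isothermal: W = nRT ln(V₂/V₁) = P₁V₁ ln(V₂/V₁).
P₁V₁ = (572 kPa)(18.1 L) = 10353 J.
W = 10353 × ln(5.11/18.1) = 10353 × -1.265
W_by_gas = -13094 J.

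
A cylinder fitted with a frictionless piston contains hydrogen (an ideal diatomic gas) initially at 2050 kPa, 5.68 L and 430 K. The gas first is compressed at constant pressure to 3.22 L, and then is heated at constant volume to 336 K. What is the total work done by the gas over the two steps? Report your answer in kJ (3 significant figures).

Step 1 (isobaric): W = PΔV = (2050 kPa)(3.22 − 5.68 L) = -5043 J.
Step 2 (isochoric): W = 0 (constant volume).
W_total = -5043 + 0 = -5043 J.

W_total ≈ -5.04 kJ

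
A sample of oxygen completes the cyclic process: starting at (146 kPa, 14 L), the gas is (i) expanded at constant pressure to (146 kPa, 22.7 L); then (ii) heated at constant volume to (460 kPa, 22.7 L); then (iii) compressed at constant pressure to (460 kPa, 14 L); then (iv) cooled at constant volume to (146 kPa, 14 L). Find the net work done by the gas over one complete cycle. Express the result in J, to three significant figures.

Constant-volume legs do no work.
W(i) = (146)(22.7 − 14) = 1270 J; W(iii) = (460)(14 − 22.7) = -4002 J.
W_net = 1270 − 4002 = -2732 J (the counter-clockwise enclosed area).

W_net ≈ -2730 J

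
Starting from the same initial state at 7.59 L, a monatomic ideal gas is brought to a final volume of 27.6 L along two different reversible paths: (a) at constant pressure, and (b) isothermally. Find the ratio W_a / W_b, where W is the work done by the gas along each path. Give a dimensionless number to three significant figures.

Path (a) isobaric: W = P₁(V₂ − V₁) → W_a/(P₁V₁) = 2.636.
Path (b) isothermal: W = P₁V₁ ln(V₂/V₁) → W_b/(P₁V₁) = 1.291.
W_a / W_b = 2.636 / 1.291 = 2.042.

W_a / W_b ≈ 2.04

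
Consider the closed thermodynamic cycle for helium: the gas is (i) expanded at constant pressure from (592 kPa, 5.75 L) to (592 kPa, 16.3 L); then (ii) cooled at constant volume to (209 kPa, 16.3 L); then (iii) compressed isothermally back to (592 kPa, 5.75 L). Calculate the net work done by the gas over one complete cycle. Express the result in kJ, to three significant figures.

Leg (i): W = PΔV = (592)(16.3 − 5.75) = 6246 J.
Leg (ii): W = 0.
Leg (iii): W = PᵢVᵢ ln(V_f/Vᵢ) = (3407) ln(5.75/16.3) = -3550 J.
W_net = 6246 − 3550 = 2696 J.

W_net ≈ 2.70 kJ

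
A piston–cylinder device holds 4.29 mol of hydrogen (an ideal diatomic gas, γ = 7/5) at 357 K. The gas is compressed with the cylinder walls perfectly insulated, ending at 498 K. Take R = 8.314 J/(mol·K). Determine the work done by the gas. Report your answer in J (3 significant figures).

Adiabatic ⇒ Q = 0, so W_by = −ΔU = nCᵥ(T₁ − T₂).
Cᵥ = 5R/2 = 20.79 J/(mol·K).
W = (4.29)(20.79)(357 − 498) = -12573 J.

W ≈ -12600 J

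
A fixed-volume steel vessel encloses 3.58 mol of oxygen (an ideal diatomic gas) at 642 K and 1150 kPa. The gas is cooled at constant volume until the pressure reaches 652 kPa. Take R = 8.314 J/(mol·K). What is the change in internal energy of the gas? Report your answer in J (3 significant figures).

Constant volume ⇒ W = 0, so Q = ΔU = nCᵥΔT with Cᵥ = 5R/2 = 20.79 J/(mol·K).
At constant V, T₂/T₁ = P₂/P₁ ⇒ ΔT = T₁(P₂/P₁ − 1) = 642·(652/1150 − 1) = -278 K.
ΔU = (3.58)(20.79)(-278) = -20687 J.

ΔU ≈ -20700 J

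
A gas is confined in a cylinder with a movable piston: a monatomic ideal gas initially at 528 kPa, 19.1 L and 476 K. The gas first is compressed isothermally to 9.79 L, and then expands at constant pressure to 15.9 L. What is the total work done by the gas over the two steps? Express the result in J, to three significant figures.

Step 1 (isothermal): W = P₁V₁ ln(V₂/V₁) = (10085) ln(9.79/19.1) = -6740 J.
After step 1: P = 1030 kPa, V = 9.79 L, T = 476 K.
Step 2 (isobaric): W = PΔV = (1030 kPa)(15.9 − 9.79 L) = 6294 J.
W_total = -6740 + 6294 = -446 J.

W_total ≈ -446 J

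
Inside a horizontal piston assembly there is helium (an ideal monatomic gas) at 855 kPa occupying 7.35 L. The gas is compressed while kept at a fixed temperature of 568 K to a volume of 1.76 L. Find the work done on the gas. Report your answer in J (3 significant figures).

Isothermal: W = nRT ln(V₂/V₁) = P₁V₁ ln(V₂/V₁).
P₁V₁ = (855 kPa)(7.35 L) = 6284 J.
W = 6284 × ln(1.76/7.35) = 6284 × -1.429
W_by_gas = -8983 J; work on gas = −W_by = 8983 J.

W ≈ 8980 J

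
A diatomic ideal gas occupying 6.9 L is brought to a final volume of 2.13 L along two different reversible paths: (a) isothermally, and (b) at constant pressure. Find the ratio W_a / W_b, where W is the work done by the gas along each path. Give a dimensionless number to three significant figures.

Path (a) isothermal: W = P₁V₁ ln(V₂/V₁) → W_a/(P₁V₁) = -1.175.
Path (b) isobaric: W = P₁(V₂ − V₁) → W_b/(P₁V₁) = -0.6913.
W_a / W_b = -1.175 / -0.6913 = 1.7.

W_a / W_b ≈ 1.70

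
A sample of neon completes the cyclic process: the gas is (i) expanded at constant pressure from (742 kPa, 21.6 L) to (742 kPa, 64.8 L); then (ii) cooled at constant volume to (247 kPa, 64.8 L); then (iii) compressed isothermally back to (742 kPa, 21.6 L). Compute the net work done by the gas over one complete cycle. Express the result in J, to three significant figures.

Leg (i): W = PΔV = (742)(64.8 − 21.6) = 32054 J.
Leg (ii): W = 0.
Leg (iii): W = PᵢVᵢ ln(V_f/Vᵢ) = (16006) ln(21.6/64.8) = -17584 J.
W_net = 32054 − 17584 = 14470 J.

W_net ≈ 14500 J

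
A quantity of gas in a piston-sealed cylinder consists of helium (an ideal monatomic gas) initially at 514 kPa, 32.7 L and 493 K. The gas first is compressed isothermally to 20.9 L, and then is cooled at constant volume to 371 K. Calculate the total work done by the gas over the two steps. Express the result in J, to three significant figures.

W_total ≈ -7520 J

Step 1 (isothermal): W = P₁V₁ ln(V₂/V₁) = (16808) ln(20.9/32.7) = -7524 J.
Step 2 (isochoric): W = 0 (constant volume).
W_total = -7524 + 0 = -7524 J.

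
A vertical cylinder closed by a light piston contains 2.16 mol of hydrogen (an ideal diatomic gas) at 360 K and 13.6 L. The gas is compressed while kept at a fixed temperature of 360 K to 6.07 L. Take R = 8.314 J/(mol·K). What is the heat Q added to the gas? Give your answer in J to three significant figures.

Q ≈ -5220 J

Isothermal ⇒ ΔU = 0, so Q = W = nRT ln(V₂/V₁).
Q = (2.16)(8.314)(360) ln(6.07/13.6) = 6465 × -0.8067 = -5215 J.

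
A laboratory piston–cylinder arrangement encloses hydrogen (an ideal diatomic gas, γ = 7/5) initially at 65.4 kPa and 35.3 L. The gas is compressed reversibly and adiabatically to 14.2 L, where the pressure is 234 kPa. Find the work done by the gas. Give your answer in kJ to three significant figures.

W ≈ -2.54 kJ

Adiabatic: W = (P₁V₁ − P₂V₂)/(γ − 1) with γ = 7/5.
P₁V₁ = 2309 J, P₂V₂ = 3323 J.
W = (2309 − 3323) / 0.4 = -2535 J.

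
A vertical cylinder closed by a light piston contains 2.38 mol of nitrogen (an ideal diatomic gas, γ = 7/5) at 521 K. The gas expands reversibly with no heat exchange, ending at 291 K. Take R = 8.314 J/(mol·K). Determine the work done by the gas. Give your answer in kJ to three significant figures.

Adiabatic ⇒ Q = 0, so W_by = −ΔU = nCᵥ(T₁ − T₂).
Cᵥ = 5R/2 = 20.79 J/(mol·K).
W = (2.38)(20.79)(521 − 291) = 11378 J.

W ≈ 11.4 kJ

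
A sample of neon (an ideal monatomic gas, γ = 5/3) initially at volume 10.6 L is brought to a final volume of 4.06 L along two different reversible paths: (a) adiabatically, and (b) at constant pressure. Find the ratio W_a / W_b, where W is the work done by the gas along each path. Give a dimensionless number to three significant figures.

Path (a) adiabatic: W = P₁V₁(1 − (V₁/V₂)^(γ−1))/(γ−1) → W_a/(P₁V₁) = -1.344.
Path (b) isobaric: W = P₁(V₂ − V₁) → W_b/(P₁V₁) = -0.617.
W_a / W_b = -1.344 / -0.617 = 2.179.

W_a / W_b ≈ 2.18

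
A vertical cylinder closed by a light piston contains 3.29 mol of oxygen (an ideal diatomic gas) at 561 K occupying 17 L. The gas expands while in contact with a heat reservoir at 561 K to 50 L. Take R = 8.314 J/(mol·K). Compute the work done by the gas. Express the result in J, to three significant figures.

W ≈ 16600 J

Isothermal: W = nRT ln(V₂/V₁).
W = (3.29)(8.314)(561) × ln(50/17)
  = 15345 × 1.079
W_by_gas = 16554 J.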